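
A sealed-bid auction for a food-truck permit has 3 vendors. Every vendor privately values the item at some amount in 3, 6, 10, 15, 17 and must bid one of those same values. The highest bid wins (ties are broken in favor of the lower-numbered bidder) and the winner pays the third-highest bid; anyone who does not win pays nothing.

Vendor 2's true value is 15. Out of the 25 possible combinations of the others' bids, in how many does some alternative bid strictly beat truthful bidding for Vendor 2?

Others bid (3, 17): truth gives 0; bid 17 gives 12 > 0. Violating.
Others bid (6, 17): truth gives 0; bid 17 gives 9 > 0. Violating.
Others bid (10, 17): truth gives 0; bid 17 gives 5 > 0. Violating.
Others bid (15, 3): truth gives 0; bid 17 gives 12 > 0. Violating.
Others bid (3, 3): truth gives 12; no alternative beats it.
Others bid (3, 6): truth gives 12; no alternative beats it.
(Checking all 25 profiles: 6 have a profitable deviation, 19 do not.)

6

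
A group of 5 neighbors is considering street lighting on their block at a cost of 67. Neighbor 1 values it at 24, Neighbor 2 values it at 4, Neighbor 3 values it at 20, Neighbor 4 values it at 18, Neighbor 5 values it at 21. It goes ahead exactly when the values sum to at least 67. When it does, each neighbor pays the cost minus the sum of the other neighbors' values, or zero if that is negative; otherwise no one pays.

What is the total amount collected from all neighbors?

Total value 87 ≥ cost 67, so it is built.
Neighbor 1: others sum to 63; max(0, 67 - 63) = 4.
Neighbor 2: others sum to 83; max(0, 67 - 83) = 0.
Neighbor 3: others sum to 67; max(0, 67 - 67) = 0.
Neighbor 4: others sum to 69; max(0, 67 - 69) = 0.
Neighbor 5: others sum to 66; max(0, 67 - 66) = 1.
Total collected = 4 + 0 + 0 + 0 + 1 = 5.

5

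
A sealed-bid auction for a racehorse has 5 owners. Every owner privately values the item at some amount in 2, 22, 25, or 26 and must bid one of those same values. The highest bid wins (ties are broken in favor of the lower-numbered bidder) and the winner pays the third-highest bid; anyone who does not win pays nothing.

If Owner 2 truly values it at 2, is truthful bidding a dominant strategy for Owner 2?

Check each profile of the others' bids and compare truth against every alternative bid.
Others bid (2, 2, 22, 22): truth gives 0, best alternative gives -20.
Others bid (2, 22, 2, 22): truth gives 0, best alternative gives -20.
Others bid (2, 22, 22, 2): truth gives 0, best alternative gives -20.
Others bid (2, 22, 22, 22): truth gives 0, best alternative gives -20.
Others bid (2, 2, 2, 2): truth gives 0, best alternative gives 0.
Others bid (2, 2, 2, 22): truth gives 0, best alternative gives 0.
(Remaining 250 profiles checked similarly; truth is weakly best in each.)
In every case the truthful bid is at least as good as any alternative, so it is a dominant strategy.

Yes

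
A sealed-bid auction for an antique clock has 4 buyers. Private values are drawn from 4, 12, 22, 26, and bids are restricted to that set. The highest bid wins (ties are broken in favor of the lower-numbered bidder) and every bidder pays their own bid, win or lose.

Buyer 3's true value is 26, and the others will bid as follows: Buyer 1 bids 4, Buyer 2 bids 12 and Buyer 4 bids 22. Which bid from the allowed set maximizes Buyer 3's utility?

22

Bid 4: loses but pays 4, utility -4.
Bid 12: loses but pays 12, utility -12.
Bid 22: wins, pays 22, utility 26 - 22 = 4.
Bid 26: wins, pays 26, utility 26 - 26 = 0.
The best choice is 22 with utility 4.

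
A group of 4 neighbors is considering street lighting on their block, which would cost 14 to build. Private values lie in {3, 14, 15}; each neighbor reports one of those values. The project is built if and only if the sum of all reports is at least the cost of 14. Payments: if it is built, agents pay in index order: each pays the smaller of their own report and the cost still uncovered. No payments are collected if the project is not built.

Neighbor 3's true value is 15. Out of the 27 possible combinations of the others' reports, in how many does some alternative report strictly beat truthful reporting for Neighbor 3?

Others report (3, 3, 14): truth gives 7; report 3 gives 12 > 7. Violating.
Others report (3, 3, 15): truth gives 7; report 3 gives 12 > 7. Violating.
Others report (3, 3, 3): truth gives 7; no alternative beats it.
Others report (3, 14, 3): truth gives 15; no alternative beats it.
(Checking all 27 profiles: 2 have a profitable deviation, 25 do not.)

2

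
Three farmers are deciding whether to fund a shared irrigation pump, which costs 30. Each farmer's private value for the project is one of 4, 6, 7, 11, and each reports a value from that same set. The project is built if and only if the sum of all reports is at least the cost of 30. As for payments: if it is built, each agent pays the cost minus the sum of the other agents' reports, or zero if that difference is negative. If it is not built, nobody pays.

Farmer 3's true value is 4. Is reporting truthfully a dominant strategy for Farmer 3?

Check each profile of the others' reports and compare truth against every alternative report.
Others report (4, 4): truth gives 0, best alternative gives 0.
Others report (4, 6): truth gives 0, best alternative gives 0.
Others report (4, 7): truth gives 0, best alternative gives 0.
Others report (4, 11): truth gives 0, best alternative gives 0.
Others report (6, 4): truth gives 0, best alternative gives 0.
Others report (6, 6): truth gives 0, best alternative gives 0.
(Remaining 10 profiles checked similarly; truth is weakly best in each.)
In every case the truthful report is at least as good as any alternative, so it is a dominant strategy.

Yes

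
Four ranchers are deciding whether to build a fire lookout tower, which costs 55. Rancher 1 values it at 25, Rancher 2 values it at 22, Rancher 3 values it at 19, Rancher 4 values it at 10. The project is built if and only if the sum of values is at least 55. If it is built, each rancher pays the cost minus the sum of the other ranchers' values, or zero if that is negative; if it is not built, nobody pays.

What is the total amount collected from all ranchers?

Total value 76 ≥ cost 55, so it is built.
Rancher 1: others sum to 51; max(0, 55 - 51) = 4.
Rancher 2: others sum to 54; max(0, 55 - 54) = 1.
Rancher 3: others sum to 57; max(0, 55 - 57) = 0.
Rancher 4: others sum to 66; max(0, 55 - 66) = 0.
Total collected = 4 + 1 + 0 + 0 = 5.

5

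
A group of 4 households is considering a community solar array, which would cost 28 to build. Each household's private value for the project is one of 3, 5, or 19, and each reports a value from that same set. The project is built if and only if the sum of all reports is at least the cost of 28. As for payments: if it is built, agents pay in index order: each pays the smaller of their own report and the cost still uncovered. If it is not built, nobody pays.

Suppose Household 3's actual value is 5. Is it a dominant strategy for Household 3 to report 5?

No

Consider the case where Household 1 reports 3, Household 2 reports 3 and Household 4 reports 19.
Truthful report 5: project built, pays 5, utility 5 - 5 = 0.
Report 3 instead: project built, pays 3, utility 5 - 3 = 2.
Since 2 > 0, reporting 3 is strictly better here, so truthful reporting is not dominant.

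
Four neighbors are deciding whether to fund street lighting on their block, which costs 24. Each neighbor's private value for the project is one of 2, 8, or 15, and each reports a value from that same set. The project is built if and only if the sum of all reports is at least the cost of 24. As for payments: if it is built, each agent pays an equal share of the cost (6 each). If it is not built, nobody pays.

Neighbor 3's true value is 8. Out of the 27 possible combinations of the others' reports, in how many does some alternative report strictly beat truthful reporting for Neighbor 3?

Others report (2, 2, 8): truth gives 0; report 15 gives 2 > 0. Violating.
Others report (2, 8, 2): truth gives 0; report 15 gives 2 > 0. Violating.
Others report (8, 2, 2): truth gives 0; report 15 gives 2 > 0. Violating.
Others report (2, 2, 2): truth gives 0; no alternative beats it.
Others report (2, 2, 15): truth gives 2; no alternative beats it.
(Checking all 27 profiles: 3 have a profitable deviation, 24 do not.)

3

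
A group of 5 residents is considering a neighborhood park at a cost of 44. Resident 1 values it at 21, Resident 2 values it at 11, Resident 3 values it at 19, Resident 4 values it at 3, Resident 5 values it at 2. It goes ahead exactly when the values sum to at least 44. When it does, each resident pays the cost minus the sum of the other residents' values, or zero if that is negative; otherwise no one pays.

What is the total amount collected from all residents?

16

Total value 56 ≥ cost 44, so it is built.
Resident 1: others sum to 35; max(0, 44 - 35) = 9.
Resident 2: others sum to 45; max(0, 44 - 45) = 0.
Resident 3: others sum to 37; max(0, 44 - 37) = 7.
Resident 4: others sum to 53; max(0, 44 - 53) = 0.
Resident 5: others sum to 54; max(0, 44 - 54) = 0.
Total collected = 9 + 0 + 7 + 0 + 0 = 16.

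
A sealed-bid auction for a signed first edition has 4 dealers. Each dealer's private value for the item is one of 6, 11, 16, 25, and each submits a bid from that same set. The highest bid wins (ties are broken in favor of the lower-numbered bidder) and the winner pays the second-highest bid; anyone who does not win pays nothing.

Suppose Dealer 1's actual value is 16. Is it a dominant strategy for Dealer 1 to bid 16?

Yes

Check each profile of the others' bids and compare truth against every alternative bid.
Others bid (6, 6, 6): truth gives 10, best alternative gives 10.
Others bid (6, 6, 11): truth gives 5, best alternative gives 5.
Others bid (6, 11, 6): truth gives 5, best alternative gives 5.
Others bid (6, 11, 11): truth gives 5, best alternative gives 5.
Others bid (11, 6, 6): truth gives 5, best alternative gives 5.
Others bid (11, 6, 11): truth gives 5, best alternative gives 5.
(Remaining 58 profiles checked similarly; truth is weakly best in each.)
In every case the truthful bid is at least as good as any alternative, so it is a dominant strategy.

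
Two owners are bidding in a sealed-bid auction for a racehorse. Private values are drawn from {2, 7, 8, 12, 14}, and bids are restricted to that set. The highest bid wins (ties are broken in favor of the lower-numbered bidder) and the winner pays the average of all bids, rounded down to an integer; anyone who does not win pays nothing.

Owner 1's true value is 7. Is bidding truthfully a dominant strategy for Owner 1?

No

Consider the case where Owner 2 bids 2.
Truthful bid 7: wins, pays 4, utility 7 - 4 = 3.
Bid 2 instead: wins, pays 2, utility 7 - 2 = 5.
Since 5 > 3, bidding 2 is strictly better here, so truthful bidding is not dominant.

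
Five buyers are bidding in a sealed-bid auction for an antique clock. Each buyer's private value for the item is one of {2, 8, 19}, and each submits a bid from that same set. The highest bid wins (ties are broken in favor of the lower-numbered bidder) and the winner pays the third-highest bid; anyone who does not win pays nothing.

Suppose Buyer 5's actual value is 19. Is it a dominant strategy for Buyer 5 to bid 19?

Yes

Check each profile of the others' bids and compare truth against every alternative bid.
Others bid (2, 2, 2, 8): truth gives 17, best alternative gives 0.
Others bid (2, 2, 8, 2): truth gives 17, best alternative gives 0.
Others bid (2, 8, 2, 2): truth gives 17, best alternative gives 0.
Others bid (8, 2, 2, 2): truth gives 17, best alternative gives 0.
Others bid (2, 2, 8, 8): truth gives 11, best alternative gives 0.
Others bid (2, 8, 2, 8): truth gives 11, best alternative gives 0.
(Remaining 75 profiles checked similarly; truth is weakly best in each.)
In every case the truthful bid is at least as good as any alternative, so it is a dominant strategy.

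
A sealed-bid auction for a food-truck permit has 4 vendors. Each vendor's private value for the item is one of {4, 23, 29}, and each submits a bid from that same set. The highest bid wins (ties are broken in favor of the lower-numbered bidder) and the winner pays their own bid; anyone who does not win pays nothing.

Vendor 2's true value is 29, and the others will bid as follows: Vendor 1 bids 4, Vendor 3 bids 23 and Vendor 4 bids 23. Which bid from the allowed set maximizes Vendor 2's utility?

23

Bid 4: loses, pays 0, utility 0.
Bid 23: wins, pays 23, utility 29 - 23 = 6.
Bid 29: wins, pays 29, utility 29 - 29 = 0.
The best choice is 23 with utility 6.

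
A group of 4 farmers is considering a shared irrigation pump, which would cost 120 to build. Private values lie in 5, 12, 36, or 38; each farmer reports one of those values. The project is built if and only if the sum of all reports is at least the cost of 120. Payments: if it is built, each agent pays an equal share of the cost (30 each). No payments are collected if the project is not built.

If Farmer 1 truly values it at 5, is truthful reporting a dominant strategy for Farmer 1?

Yes

Check each profile of the others' reports and compare truth against every alternative report.
Others report (36, 36, 36): truth gives 0, best alternative gives -25.
Others report (36, 36, 38): truth gives 0, best alternative gives -25.
Others report (36, 38, 36): truth gives 0, best alternative gives -25.
Others report (36, 38, 38): truth gives 0, best alternative gives -25.
Others report (38, 36, 36): truth gives 0, best alternative gives -25.
Others report (38, 36, 38): truth gives 0, best alternative gives -25.
(Remaining 58 profiles checked similarly; truth is weakly best in each.)
In every case the truthful report is at least as good as any alternative, so it is a dominant strategy.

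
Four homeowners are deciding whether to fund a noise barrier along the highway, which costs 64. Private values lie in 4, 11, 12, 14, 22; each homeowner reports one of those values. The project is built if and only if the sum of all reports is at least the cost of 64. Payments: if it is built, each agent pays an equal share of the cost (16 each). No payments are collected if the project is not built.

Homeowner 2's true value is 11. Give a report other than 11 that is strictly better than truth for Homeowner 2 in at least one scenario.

Suppose Homeowner 1 reports 11, Homeowner 3 reports 22 and Homeowner 4 reports 22.
Report 11: project built, pays 16, utility 11 - 16 = -5.
Report 4: project not built, utility 0.
So reporting 4 beats truth here (0 > -5).

4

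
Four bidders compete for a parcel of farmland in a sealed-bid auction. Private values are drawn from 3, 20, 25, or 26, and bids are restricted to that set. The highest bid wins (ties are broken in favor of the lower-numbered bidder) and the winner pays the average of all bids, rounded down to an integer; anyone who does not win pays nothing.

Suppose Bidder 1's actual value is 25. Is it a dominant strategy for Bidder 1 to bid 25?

No

Consider the case where Bidder 2 bids 3, Bidder 3 bids 3 and Bidder 4 bids 3.
Truthful bid 25: wins, pays 8, utility 25 - 8 = 17.
Bid 3 instead: wins, pays 3, utility 25 - 3 = 22.
Since 22 > 17, bidding 3 is strictly better here, so truthful bidding is not dominant.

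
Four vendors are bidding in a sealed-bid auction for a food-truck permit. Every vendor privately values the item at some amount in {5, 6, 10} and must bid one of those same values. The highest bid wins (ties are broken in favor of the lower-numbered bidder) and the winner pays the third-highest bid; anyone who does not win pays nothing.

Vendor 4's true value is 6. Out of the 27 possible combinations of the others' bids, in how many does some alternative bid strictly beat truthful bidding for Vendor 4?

Others bid (5, 5, 6): truth gives 0; bid 10 gives 1 > 0. Violating.
Others bid (5, 6, 5): truth gives 0; bid 10 gives 1 > 0. Violating.
Others bid (6, 5, 5): truth gives 0; bid 10 gives 1 > 0. Violating.
Others bid (5, 5, 5): truth gives 1; no alternative beats it.
Others bid (5, 5, 10): truth gives 0; no alternative beats it.
(Checking all 27 profiles: 3 have a profitable deviation, 24 do not.)

3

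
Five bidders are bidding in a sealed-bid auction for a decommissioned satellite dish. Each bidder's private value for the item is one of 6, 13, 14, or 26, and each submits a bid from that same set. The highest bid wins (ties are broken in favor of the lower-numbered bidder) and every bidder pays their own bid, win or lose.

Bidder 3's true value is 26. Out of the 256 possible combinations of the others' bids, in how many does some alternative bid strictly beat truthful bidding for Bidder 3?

Others bid (6, 6, 6, 6): truth gives 0; bid 13 gives 13 > 0. Violating.
Others bid (6, 6, 6, 13): truth gives 0; bid 13 gives 13 > 0. Violating.
Others bid (6, 6, 6, 14): truth gives 0; bid 14 gives 12 > 0. Violating.
Others bid (6, 6, 13, 6): truth gives 0; bid 13 gives 13 > 0. Violating.
Others bid (6, 6, 6, 26): truth gives 0; no alternative beats it.
Others bid (6, 6, 13, 26): truth gives 0; no alternative beats it.
(Checking all 256 profiles: 148 have a profitable deviation, 108 do not.)

148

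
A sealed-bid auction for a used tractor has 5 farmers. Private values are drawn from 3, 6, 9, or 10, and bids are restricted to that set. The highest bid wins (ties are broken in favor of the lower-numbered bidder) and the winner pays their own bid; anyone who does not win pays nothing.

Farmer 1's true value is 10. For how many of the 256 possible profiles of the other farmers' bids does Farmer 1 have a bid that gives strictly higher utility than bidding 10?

81

Others bid (3, 3, 3, 3): truth gives 0; bid 3 gives 7 > 0. Violating.
Others bid (3, 3, 3, 6): truth gives 0; bid 6 gives 4 > 0. Violating.
Others bid (3, 3, 3, 9): truth gives 0; bid 9 gives 1 > 0. Violating.
Others bid (3, 3, 6, 3): truth gives 0; bid 6 gives 4 > 0. Violating.
Others bid (3, 3, 3, 10): truth gives 0; no alternative beats it.
Others bid (3, 3, 6, 10): truth gives 0; no alternative beats it.
(Checking all 256 profiles: 81 have a profitable deviation, 175 do not.)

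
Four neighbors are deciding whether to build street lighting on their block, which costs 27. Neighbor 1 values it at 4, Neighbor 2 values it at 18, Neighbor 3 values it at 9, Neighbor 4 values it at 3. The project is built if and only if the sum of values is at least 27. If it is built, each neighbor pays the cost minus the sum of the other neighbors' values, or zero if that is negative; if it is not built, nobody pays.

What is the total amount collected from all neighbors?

13

Total value 34 ≥ cost 27, so it is built.
Neighbor 1: others sum to 30; max(0, 27 - 30) = 0.
Neighbor 2: others sum to 16; max(0, 27 - 16) = 11.
Neighbor 3: others sum to 25; max(0, 27 - 25) = 2.
Neighbor 4: others sum to 31; max(0, 27 - 31) = 0.
Total collected = 0 + 11 + 2 + 0 = 13.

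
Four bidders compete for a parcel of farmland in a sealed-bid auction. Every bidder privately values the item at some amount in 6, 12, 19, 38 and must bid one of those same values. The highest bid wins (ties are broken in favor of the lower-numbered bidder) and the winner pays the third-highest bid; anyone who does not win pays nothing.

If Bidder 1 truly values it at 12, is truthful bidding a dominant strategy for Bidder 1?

Consider the case where Bidder 2 bids 6, Bidder 3 bids 6 and Bidder 4 bids 19.
Truthful bid 12: loses, pays 0, utility 0.
Bid 19 instead: wins, pays 6, utility 12 - 6 = 6.
Since 6 > 0, bidding 19 is strictly better here, so truthful bidding is not dominant.

No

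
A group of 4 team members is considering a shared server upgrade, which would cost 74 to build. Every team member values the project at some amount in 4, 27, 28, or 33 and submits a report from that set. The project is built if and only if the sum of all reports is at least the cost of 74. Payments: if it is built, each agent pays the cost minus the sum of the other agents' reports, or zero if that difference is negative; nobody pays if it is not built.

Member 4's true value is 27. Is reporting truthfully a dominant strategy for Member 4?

Check each profile of the others' reports and compare truth against every alternative report.
Others report (27, 27, 27): truth gives 27, best alternative gives 27.
Others report (27, 27, 28): truth gives 27, best alternative gives 27.
Others report (27, 27, 33): truth gives 27, best alternative gives 27.
Others report (27, 28, 27): truth gives 27, best alternative gives 27.
Others report (27, 28, 28): truth gives 27, best alternative gives 27.
Others report (27, 28, 33): truth gives 27, best alternative gives 27.
(Remaining 58 profiles checked similarly; truth is weakly best in each.)
In every case the truthful report is at least as good as any alternative, so it is a dominant strategy.

Yes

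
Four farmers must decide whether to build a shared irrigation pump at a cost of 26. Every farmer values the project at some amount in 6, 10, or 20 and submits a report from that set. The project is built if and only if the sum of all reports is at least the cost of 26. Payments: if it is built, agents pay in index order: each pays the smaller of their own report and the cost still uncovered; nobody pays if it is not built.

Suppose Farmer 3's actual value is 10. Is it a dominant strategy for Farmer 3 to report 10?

Consider the case where Farmer 1 reports 6, Farmer 2 reports 6 and Farmer 4 reports 10.
Truthful report 10: project built, pays 10, utility 10 - 10 = 0.
Report 6 instead: project built, pays 6, utility 10 - 6 = 4.
Since 4 > 0, reporting 6 is strictly better here, so truthful reporting is not dominant.

No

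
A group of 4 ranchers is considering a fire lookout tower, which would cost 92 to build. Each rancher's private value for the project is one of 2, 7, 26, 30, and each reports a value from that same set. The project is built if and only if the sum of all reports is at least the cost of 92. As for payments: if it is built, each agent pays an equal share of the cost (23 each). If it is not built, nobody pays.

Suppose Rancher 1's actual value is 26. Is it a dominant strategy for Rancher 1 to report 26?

No

Consider the case where Rancher 2 reports 2, Rancher 3 reports 30 and Rancher 4 reports 30.
Truthful report 26: project not built, utility 0.
Report 30 instead: project built, pays 23, utility 26 - 23 = 3.
Since 3 > 0, reporting 30 is strictly better here, so truthful reporting is not dominant.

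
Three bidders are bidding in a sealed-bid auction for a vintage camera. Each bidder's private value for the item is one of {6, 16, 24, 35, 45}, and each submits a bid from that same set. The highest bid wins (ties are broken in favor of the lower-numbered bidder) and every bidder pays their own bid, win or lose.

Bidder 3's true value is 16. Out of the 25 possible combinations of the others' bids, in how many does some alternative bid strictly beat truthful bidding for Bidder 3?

Others bid (6, 16): truth gives -16; bid 6 gives -6 > -16. Violating.
Others bid (6, 24): truth gives -16; bid 6 gives -6 > -16. Violating.
Others bid (6, 35): truth gives -16; bid 6 gives -6 > -16. Violating.
Others bid (6, 45): truth gives -16; bid 6 gives -6 > -16. Violating.
Others bid (6, 6): truth gives 0; no alternative beats it.
(Checking all 25 profiles: 24 have a profitable deviation, 1 does not.)

24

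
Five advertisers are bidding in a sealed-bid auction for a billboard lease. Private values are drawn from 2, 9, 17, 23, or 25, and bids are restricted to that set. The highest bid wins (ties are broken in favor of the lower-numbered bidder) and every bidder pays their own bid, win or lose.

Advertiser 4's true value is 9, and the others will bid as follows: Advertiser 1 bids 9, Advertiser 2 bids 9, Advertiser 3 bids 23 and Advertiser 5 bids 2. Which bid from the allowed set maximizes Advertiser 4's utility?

2

Bid 2: loses but pays 2, utility -2.
Bid 9: loses but pays 9, utility -9.
Bid 17: loses but pays 17, utility -17.
Bid 23: loses but pays 23, utility -23.
Bid 25: wins, pays 25, utility 9 - 25 = -16.
The best choice is 2 with utility -2.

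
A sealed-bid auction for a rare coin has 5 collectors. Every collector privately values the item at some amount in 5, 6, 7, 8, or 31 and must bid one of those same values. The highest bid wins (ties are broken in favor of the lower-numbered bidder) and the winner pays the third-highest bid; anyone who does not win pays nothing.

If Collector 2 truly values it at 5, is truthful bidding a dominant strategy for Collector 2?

Yes

Check each profile of the others' bids and compare truth against every alternative bid.
Others bid (5, 5, 6, 6): truth gives 0, best alternative gives -1.
Others bid (5, 6, 5, 6): truth gives 0, best alternative gives -1.
Others bid (5, 6, 6, 5): truth gives 0, best alternative gives -1.
Others bid (5, 6, 6, 6): truth gives 0, best alternative gives -1.
Others bid (5, 5, 5, 5): truth gives 0, best alternative gives 0.
Others bid (5, 5, 5, 6): truth gives 0, best alternative gives 0.
(Remaining 619 profiles checked similarly; truth is weakly best in each.)
In every case the truthful bid is at least as good as any alternative, so it is a dominant strategy.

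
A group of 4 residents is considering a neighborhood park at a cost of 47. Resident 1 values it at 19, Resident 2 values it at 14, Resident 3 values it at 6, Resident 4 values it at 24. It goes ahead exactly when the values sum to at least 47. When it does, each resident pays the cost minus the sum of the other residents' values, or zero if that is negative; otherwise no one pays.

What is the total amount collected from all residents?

11

Total value 63 ≥ cost 47, so it is built.
Resident 1: others sum to 44; max(0, 47 - 44) = 3.
Resident 2: others sum to 49; max(0, 47 - 49) = 0.
Resident 3: others sum to 57; max(0, 47 - 57) = 0.
Resident 4: others sum to 39; max(0, 47 - 39) = 8.
Total collected = 3 + 0 + 0 + 8 = 11.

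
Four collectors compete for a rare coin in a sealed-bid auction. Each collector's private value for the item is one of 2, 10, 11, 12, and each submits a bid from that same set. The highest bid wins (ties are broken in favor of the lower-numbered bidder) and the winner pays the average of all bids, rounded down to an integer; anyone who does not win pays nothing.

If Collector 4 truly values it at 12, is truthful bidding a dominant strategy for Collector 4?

Yes

Check each profile of the others' bids and compare truth against every alternative bid.
Others bid (2, 2, 11): truth gives 6, best alternative gives 0.
Others bid (2, 11, 2): truth gives 6, best alternative gives 0.
Others bid (11, 2, 2): truth gives 6, best alternative gives 0.
Others bid (2, 10, 11): truth gives 4, best alternative gives 0.
Others bid (2, 11, 10): truth gives 4, best alternative gives 0.
Others bid (10, 2, 11): truth gives 4, best alternative gives 0.
(Remaining 58 profiles checked similarly; truth is weakly best in each.)
In every case the truthful bid is at least as good as any alternative, so it is a dominant strategy.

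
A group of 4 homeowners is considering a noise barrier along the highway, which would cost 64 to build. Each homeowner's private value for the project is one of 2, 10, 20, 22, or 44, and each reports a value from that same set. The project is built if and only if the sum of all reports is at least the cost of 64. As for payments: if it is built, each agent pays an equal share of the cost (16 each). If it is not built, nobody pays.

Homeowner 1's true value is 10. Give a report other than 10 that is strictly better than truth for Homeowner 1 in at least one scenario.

Suppose Homeowner 2 reports 2, Homeowner 3 reports 10 and Homeowner 4 reports 44.
Report 10: project built, pays 16, utility 10 - 16 = -6.
Report 2: project not built, utility 0.
So reporting 2 beats truth here (0 > -6).

2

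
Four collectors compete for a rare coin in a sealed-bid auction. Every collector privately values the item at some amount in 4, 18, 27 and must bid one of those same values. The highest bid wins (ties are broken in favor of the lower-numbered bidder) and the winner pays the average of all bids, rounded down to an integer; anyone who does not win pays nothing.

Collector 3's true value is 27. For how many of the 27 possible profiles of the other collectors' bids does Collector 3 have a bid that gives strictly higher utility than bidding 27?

2

Others bid (4, 4, 4): truth gives 18; bid 18 gives 20 > 18. Violating.
Others bid (4, 4, 18): truth gives 14; bid 18 gives 16 > 14. Violating.
Others bid (4, 4, 27): truth gives 12; no alternative beats it.
Others bid (4, 18, 4): truth gives 14; no alternative beats it.
(Checking all 27 profiles: 2 have a profitable deviation, 25 do not.)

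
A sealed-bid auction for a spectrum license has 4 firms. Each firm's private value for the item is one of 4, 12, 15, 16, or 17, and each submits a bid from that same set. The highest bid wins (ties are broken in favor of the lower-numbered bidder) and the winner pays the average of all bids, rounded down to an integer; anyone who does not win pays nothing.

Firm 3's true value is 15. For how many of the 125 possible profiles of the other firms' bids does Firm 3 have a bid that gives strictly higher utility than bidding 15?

Others bid (4, 4, 16): truth gives 0; bid 16 gives 5 > 0. Violating.
Others bid (4, 4, 17): truth gives 0; bid 17 gives 5 > 0. Violating.
Others bid (4, 12, 16): truth gives 0; bid 16 gives 3 > 0. Violating.
Others bid (4, 12, 17): truth gives 0; bid 17 gives 3 > 0. Violating.
Others bid (4, 4, 4): truth gives 9; no alternative beats it.
Others bid (4, 4, 12): truth gives 7; no alternative beats it.
(Checking all 125 profiles: 45 have a profitable deviation, 80 do not.)

45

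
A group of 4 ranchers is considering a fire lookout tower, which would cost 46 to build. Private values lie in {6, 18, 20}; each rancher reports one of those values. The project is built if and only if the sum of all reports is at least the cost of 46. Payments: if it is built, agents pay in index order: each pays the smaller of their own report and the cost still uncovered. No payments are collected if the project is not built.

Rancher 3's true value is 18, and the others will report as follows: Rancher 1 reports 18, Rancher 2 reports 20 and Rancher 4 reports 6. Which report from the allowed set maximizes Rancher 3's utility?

6

Report 6: project built, pays 6, utility 18 - 6 = 12.
Report 18: project built, pays 8, utility 18 - 8 = 10.
Report 20: project built, pays 8, utility 18 - 8 = 10.
The best choice is 6 with utility 12.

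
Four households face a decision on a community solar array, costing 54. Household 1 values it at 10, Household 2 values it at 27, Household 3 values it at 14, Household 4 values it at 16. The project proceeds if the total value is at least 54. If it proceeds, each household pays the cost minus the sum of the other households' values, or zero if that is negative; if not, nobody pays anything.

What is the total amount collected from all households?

Total value 67 ≥ cost 54, so it is built.
Household 1: others sum to 57; max(0, 54 - 57) = 0.
Household 2: others sum to 40; max(0, 54 - 40) = 14.
Household 3: others sum to 53; max(0, 54 - 53) = 1.
Household 4: others sum to 51; max(0, 54 - 51) = 3.
Total collected = 0 + 14 + 1 + 3 = 18.

18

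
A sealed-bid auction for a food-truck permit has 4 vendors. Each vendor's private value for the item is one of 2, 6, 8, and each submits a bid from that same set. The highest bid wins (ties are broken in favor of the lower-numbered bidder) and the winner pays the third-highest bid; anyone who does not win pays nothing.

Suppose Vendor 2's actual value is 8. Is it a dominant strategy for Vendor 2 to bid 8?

Yes

Check each profile of the others' bids and compare truth against every alternative bid.
Others bid (2, 2, 8): truth gives 6, best alternative gives 0.
Others bid (2, 8, 2): truth gives 6, best alternative gives 0.
Others bid (6, 2, 2): truth gives 6, best alternative gives 0.
Others bid (2, 6, 8): truth gives 2, best alternative gives 0.
Others bid (2, 8, 6): truth gives 2, best alternative gives 0.
Others bid (6, 2, 6): truth gives 2, best alternative gives 0.
(Remaining 21 profiles checked similarly; truth is weakly best in each.)
In every case the truthful bid is at least as good as any alternative, so it is a dominant strategy.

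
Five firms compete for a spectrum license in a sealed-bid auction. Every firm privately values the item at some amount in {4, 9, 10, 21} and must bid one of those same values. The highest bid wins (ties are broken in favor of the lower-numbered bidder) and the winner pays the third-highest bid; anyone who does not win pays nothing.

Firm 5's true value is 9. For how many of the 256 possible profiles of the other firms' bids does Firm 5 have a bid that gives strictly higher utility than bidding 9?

Others bid (4, 4, 4, 9): truth gives 0; bid 10 gives 5 > 0. Violating.
Others bid (4, 4, 4, 10): truth gives 0; bid 21 gives 5 > 0. Violating.
Others bid (4, 4, 9, 4): truth gives 0; bid 10 gives 5 > 0. Violating.
Others bid (4, 4, 10, 4): truth gives 0; bid 21 gives 5 > 0. Violating.
Others bid (4, 4, 4, 4): truth gives 5; no alternative beats it.
Others bid (4, 4, 4, 21): truth gives 0; no alternative beats it.
(Checking all 256 profiles: 8 have a profitable deviation, 248 do not.)

8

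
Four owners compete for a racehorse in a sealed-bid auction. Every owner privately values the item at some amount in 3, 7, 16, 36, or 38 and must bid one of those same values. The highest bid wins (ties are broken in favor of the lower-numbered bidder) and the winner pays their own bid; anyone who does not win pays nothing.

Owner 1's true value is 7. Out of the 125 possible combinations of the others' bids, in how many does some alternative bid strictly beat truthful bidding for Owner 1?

1

Others bid (3, 3, 3): truth gives 0; bid 3 gives 4 > 0. Violating.
Others bid (3, 3, 7): truth gives 0; no alternative beats it.
Others bid (3, 3, 16): truth gives 0; no alternative beats it.
(Checking all 125 profiles: 1 has a profitable deviation, 124 do not.)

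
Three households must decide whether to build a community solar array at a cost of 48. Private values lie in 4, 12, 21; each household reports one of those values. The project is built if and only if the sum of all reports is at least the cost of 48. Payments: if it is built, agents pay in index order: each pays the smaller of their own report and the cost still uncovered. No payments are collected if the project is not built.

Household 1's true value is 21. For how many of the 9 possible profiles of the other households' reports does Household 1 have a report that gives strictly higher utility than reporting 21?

Others report (21, 21): truth gives 0; report 12 gives 9 > 0. Violating.
Others report (4, 4): truth gives 0; no alternative beats it.
Others report (4, 12): truth gives 0; no alternative beats it.
(Checking all 9 profiles: 1 has a profitable deviation, 8 do not.)

1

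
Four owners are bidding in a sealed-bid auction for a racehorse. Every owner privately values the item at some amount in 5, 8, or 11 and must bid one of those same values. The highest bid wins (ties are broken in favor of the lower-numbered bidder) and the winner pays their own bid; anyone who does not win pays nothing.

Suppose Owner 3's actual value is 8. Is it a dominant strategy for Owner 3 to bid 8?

Yes

Check each profile of the others' bids and compare truth against every alternative bid.
Others bid (5, 5, 5): truth gives 0, best alternative gives 0.
Others bid (5, 5, 8): truth gives 0, best alternative gives 0.
Others bid (5, 5, 11): truth gives 0, best alternative gives 0.
Others bid (5, 8, 5): truth gives 0, best alternative gives 0.
Others bid (5, 8, 8): truth gives 0, best alternative gives 0.
Others bid (5, 8, 11): truth gives 0, best alternative gives 0.
(Remaining 21 profiles checked similarly; truth is weakly best in each.)
In every case the truthful bid is at least as good as any alternative, so it is a dominant strategy.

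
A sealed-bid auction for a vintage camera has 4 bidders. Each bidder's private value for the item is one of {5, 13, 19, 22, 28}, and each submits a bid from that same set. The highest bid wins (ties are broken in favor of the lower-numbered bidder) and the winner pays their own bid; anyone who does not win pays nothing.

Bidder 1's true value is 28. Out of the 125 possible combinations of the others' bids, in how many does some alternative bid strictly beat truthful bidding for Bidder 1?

Others bid (5, 5, 5): truth gives 0; bid 5 gives 23 > 0. Violating.
Others bid (5, 5, 13): truth gives 0; bid 13 gives 15 > 0. Violating.
Others bid (5, 5, 19): truth gives 0; bid 19 gives 9 > 0. Violating.
Others bid (5, 5, 22): truth gives 0; bid 22 gives 6 > 0. Violating.
Others bid (5, 5, 28): truth gives 0; no alternative beats it.
Others bid (5, 13, 28): truth gives 0; no alternative beats it.
(Checking all 125 profiles: 64 have a profitable deviation, 61 do not.)

64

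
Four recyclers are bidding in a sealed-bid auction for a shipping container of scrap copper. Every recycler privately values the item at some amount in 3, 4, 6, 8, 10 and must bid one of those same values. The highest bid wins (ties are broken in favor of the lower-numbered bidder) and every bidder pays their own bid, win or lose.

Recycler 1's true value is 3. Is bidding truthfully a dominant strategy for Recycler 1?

No

Consider the case where Recycler 2 bids 3, Recycler 3 bids 3 and Recycler 4 bids 4.
Truthful bid 3: loses but pays 3, utility -3.
Bid 4 instead: wins, pays 4, utility 3 - 4 = -1.
Since -1 > -3, bidding 4 is strictly better here, so truthful bidding is not dominant.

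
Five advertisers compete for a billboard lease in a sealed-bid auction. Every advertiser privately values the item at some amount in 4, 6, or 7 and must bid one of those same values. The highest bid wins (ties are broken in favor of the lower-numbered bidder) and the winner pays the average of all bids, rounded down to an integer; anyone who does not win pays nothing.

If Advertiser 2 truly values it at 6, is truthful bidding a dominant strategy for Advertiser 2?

No

Consider the case where Advertiser 1 bids 4, Advertiser 3 bids 4, Advertiser 4 bids 4 and Advertiser 5 bids 7.
Truthful bid 6: loses, pays 0, utility 0.
Bid 7 instead: wins, pays 5, utility 6 - 5 = 1.
Since 1 > 0, bidding 7 is strictly better here, so truthful bidding is not dominant.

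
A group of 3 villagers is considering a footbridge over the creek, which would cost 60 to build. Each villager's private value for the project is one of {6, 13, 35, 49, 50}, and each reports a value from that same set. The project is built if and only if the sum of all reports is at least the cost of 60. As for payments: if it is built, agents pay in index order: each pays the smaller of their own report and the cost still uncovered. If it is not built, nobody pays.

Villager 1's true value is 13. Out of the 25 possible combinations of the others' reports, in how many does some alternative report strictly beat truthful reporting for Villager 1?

Others report (6, 49): truth gives 0; report 6 gives 7 > 0. Violating.
Others report (6, 50): truth gives 0; report 6 gives 7 > 0. Violating.
Others report (13, 49): truth gives 0; report 6 gives 7 > 0. Violating.
Others report (13, 50): truth gives 0; report 6 gives 7 > 0. Violating.
Others report (6, 6): truth gives 0; no alternative beats it.
Others report (6, 13): truth gives 0; no alternative beats it.
(Checking all 25 profiles: 17 have a profitable deviation, 8 do not.)

17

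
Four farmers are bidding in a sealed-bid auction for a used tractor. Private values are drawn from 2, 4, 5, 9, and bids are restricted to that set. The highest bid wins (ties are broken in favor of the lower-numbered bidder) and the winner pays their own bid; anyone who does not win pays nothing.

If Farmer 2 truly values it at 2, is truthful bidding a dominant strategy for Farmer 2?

Yes

Check each profile of the others' bids and compare truth against every alternative bid.
Others bid (2, 2, 2): truth gives 0, best alternative gives -2.
Others bid (2, 2, 4): truth gives 0, best alternative gives -2.
Others bid (2, 4, 2): truth gives 0, best alternative gives -2.
Others bid (2, 4, 4): truth gives 0, best alternative gives -2.
Others bid (2, 2, 5): truth gives 0, best alternative gives 0.
Others bid (2, 2, 9): truth gives 0, best alternative gives 0.
(Remaining 58 profiles checked similarly; truth is weakly best in each.)
In every case the truthful bid is at least as good as any alternative, so it is a dominant strategy.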